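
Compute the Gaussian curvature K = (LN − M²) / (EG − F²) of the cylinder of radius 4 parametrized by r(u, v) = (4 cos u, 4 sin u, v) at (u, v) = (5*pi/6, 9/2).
K = 0

Coefficients of the first fundamental form: E = 16, F = 0, G = 1.
Coefficients of the second fundamental form: L = -4, M = 0, N = 0.
Assemble K = (LN − M²)/(EG − F²) = 0. At (u, v) = (5*pi/6, 9/2): K = 0.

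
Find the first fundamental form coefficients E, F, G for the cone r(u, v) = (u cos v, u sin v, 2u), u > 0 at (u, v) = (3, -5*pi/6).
E = 5;  F = 0;  G = 9

Partials: r_u = (cos(v), sin(v), 2), r_v = (-u*sin(v), u*cos(v), 0). As functions of (u, v):
  E = r_u · r_u = 5,
  F = r_u · r_v = 0,
  G = r_v · r_v = u^2.
Evaluating at (u, v) = (3, -5*pi/6): E = 5, F = 0, G = 9.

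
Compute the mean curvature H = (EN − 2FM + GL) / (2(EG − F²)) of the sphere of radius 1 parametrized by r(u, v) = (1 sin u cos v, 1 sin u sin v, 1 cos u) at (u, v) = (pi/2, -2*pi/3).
H = -1

With E = 1, F = 0, G = sin(u)^2, L = -sin(u)/Abs(sin(u)), M = 0, N = -sin(u)^3/Abs(sin(u)), assemble
  H = (EN − 2FM + GL) / (2(EG − F²)) = -sin(u)/Abs(sin(u)).
At (u, v) = (pi/2, -2*pi/3): H = -1.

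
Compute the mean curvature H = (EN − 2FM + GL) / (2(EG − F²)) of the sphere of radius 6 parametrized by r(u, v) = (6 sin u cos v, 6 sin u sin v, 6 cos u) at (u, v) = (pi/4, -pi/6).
H = -1/6

With E = 36, F = 0, G = 36*sin(u)^2, L = -6*sin(u)/Abs(sin(u)), M = 0, N = -6*sin(u)^3/Abs(sin(u)), assemble
  H = (EN − 2FM + GL) / (2(EG − F²)) = -sin(u)/(6*Abs(sin(u))).
At (u, v) = (pi/4, -pi/6): H = -1/6.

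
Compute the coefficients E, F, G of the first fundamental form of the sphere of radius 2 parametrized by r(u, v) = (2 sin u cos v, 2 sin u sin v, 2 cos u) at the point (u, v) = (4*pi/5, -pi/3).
E = 4;  F = 0;  G = 5/2 - sqrt(5)/2

Partials: r_u = (2*cos(u)*cos(v), 2*sin(v)*cos(u), -2*sin(u)), r_v = (-2*sin(u)*sin(v), 2*sin(u)*cos(v), 0). As functions of (u, v):
  E = r_u · r_u = 4,
  F = r_u · r_v = 0,
  G = r_v · r_v = 4*sin(u)^2.
Evaluating at (u, v) = (4*pi/5, -pi/3): E = 4, F = 0, G = 5/2 - sqrt(5)/2.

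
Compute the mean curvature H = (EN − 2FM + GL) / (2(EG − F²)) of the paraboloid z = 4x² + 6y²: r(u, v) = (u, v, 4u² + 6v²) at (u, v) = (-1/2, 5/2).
H = 3706*sqrt(917)/840889

With E = 64*u^2 + 1, F = 96*u*v, G = 144*v^2 + 1, L = 8/sqrt(64*u^2 + 144*v^2 + 1), M = 0, N = 12/sqrt(64*u^2 + 144*v^2 + 1), assemble
  H = (EN − 2FM + GL) / (2(EG − F²)) = 2*(192*u^2 + 288*v^2 + 5)/(64*u^2 + 144*v^2 + 1)^(3/2).
At (u, v) = (-1/2, 5/2): H = 3706*sqrt(917)/840889.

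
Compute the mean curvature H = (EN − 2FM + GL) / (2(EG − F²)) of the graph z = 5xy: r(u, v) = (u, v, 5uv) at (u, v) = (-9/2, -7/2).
H = -7875*sqrt(3254)/5294258

With E = 25*v^2 + 1, F = 25*u*v, G = 25*u^2 + 1, L = 0, M = 5/sqrt(25*u^2 + 25*v^2 + 1), N = 0, assemble
  H = (EN − 2FM + GL) / (2(EG − F²)) = -125*u*v/(25*u^2 + 25*v^2 + 1)^(3/2).
At (u, v) = (-9/2, -7/2): H = -7875*sqrt(3254)/5294258.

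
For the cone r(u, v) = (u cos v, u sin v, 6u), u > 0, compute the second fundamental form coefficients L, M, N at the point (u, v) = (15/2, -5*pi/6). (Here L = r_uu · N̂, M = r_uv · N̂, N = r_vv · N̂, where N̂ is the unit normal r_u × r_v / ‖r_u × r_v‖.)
L = 0;  M = 0;  N = 45*sqrt(37)/37

Compute the unit normal N̂(u, v) = (-6*sqrt(37)*u*cos(v)/(37*Abs(u)), -6*sqrt(37)*u*sin(v)/(37*Abs(u)), sqrt(37)*u/(37*Abs(u))), and the second partials r_uu, r_uv, r_vv. Take dot products:
  L(u, v) = r_uu · N̂ = 0,
  M(u, v) = r_uv · N̂ = 0,
  N(u, v) = r_vv · N̂ = 6*sqrt(37)*u^2/(37*Abs(u)).
Evaluating at (u, v) = (15/2, -5*pi/6):
  L = 0, M = 0, N = 45*sqrt(37)/37.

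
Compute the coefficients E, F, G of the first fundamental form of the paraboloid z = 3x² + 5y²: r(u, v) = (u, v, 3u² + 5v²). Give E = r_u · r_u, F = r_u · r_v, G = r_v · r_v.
E = 36*u^2 + 1;  F = 60*u*v;  G = 100*v^2 + 1

Compute partials: r_u = (1, 0, 6*u), r_v = (0, 1, 10*v). Then
  E = r_u · r_u = 36*u^2 + 1,
  F = r_u · r_v = 60*u*v,
  G = r_v · r_v = 100*v^2 + 1.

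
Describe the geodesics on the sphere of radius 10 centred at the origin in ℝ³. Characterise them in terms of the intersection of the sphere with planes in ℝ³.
Geodesics on the sphere of radius 10 are great circles — circles of radius 10 obtained as the intersection of the sphere with planes through the origin (the centre of the sphere).

A curve α(t) of nonzero constant speed on the sphere of radius 10 is a geodesic iff its acceleration α̈ is everywhere normal to the surface, i.e. parallel to the radial vector α(t). Then d/dt(α × α̇) = α̇ × α̇ + α × α̈ = 0, so α × α̇ is a constant vector n ≠ 0 and α(t) · n = 0 for all t: α lies in the plane through the origin with normal n. The intersection of that plane with the sphere is a circle of radius 10 (a great circle). Conversely, a great circle traversed at constant speed has centripetal acceleration pointing at the origin, hence normal to the sphere, so every great circle is a geodesic.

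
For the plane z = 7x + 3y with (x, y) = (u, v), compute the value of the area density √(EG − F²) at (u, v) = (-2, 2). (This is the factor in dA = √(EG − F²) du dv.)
√(EG − F²)|_{(-2, 2)} = sqrt(59)

E = 50, F = 21, G = 10, so EG − F² = 59. Taking the positive square root: √(EG − F²) = sqrt(59). At (u, v) = (-2, 2): sqrt(59).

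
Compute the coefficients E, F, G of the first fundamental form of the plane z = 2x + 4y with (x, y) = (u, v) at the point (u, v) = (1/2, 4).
E = 5;  F = 8;  G = 17

Partials: r_u = (1, 0, 2), r_v = (0, 1, 4). As functions of (u, v):
  E = r_u · r_u = 5,
  F = r_u · r_v = 8,
  G = r_v · r_v = 17.
Evaluating at (u, v) = (1/2, 4): E = 5, F = 8, G = 17.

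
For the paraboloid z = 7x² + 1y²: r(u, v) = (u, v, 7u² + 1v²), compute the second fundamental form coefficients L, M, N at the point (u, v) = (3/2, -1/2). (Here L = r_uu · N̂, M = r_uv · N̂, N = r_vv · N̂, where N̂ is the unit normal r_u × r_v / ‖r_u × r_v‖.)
L = 14*sqrt(443)/443;  M = 0;  N = 2*sqrt(443)/443

Compute the unit normal N̂(u, v) = (-14*u/sqrt(196*u^2 + 4*v^2 + 1), -2*v/sqrt(196*u^2 + 4*v^2 + 1), 1/sqrt(196*u^2 + 4*v^2 + 1)), and the second partials r_uu, r_uv, r_vv. Take dot products:
  L(u, v) = r_uu · N̂ = 14/sqrt(196*u^2 + 4*v^2 + 1),
  M(u, v) = r_uv · N̂ = 0,
  N(u, v) = r_vv · N̂ = 2/sqrt(196*u^2 + 4*v^2 + 1).
Evaluating at (u, v) = (3/2, -1/2):
  L = 14*sqrt(443)/443, M = 0, N = 2*sqrt(443)/443.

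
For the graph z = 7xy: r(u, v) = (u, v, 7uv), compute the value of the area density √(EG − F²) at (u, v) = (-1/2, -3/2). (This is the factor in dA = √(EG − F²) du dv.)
√(EG − F²)|_{(-1/2, -3/2)} = sqrt(494)/2

E = 49*v^2 + 1, F = 49*u*v, G = 49*u^2 + 1, so EG − F² = 49*u^2 + 49*v^2 + 1. Taking the positive square root: √(EG − F²) = sqrt(49*u^2 + 49*v^2 + 1). At (u, v) = (-1/2, -3/2): sqrt(494)/2.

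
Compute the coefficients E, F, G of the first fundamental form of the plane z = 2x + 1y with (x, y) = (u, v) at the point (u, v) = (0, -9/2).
E = 5;  F = 2;  G = 2

Partials: r_u = (1, 0, 2), r_v = (0, 1, 1). As functions of (u, v):
  E = r_u · r_u = 5,
  F = r_u · r_v = 2,
  G = r_v · r_v = 2.
Evaluating at (u, v) = (0, -9/2): E = 5, F = 2, G = 2.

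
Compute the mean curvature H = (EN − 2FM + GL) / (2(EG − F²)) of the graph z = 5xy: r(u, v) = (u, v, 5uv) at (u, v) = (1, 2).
H = -125*sqrt(14)/2646

With E = 25*v^2 + 1, F = 25*u*v, G = 25*u^2 + 1, L = 0, M = 5/sqrt(25*u^2 + 25*v^2 + 1), N = 0, assemble
  H = (EN − 2FM + GL) / (2(EG − F²)) = -125*u*v/(25*u^2 + 25*v^2 + 1)^(3/2).
At (u, v) = (1, 2): H = -125*sqrt(14)/2646.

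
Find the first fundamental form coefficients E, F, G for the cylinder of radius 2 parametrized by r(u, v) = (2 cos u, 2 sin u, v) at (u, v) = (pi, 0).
E = 4;  F = 0;  G = 1

Partials: r_u = (-2*sin(u), 2*cos(u), 0), r_v = (0, 0, 1). As functions of (u, v):
  E = r_u · r_u = 4,
  F = r_u · r_v = 0,
  G = r_v · r_v = 1.
Evaluating at (u, v) = (pi, 0): E = 4, F = 0, G = 1.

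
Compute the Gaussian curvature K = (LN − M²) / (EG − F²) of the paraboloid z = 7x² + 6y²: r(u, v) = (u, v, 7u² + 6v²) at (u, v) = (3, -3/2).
K = 168/4363921

Coefficients of the first fundamental form: E = 196*u^2 + 1, F = 168*u*v, G = 144*v^2 + 1.
Coefficients of the second fundamental form: L = 14/sqrt(196*u^2 + 144*v^2 + 1), M = 0, N = 12/sqrt(196*u^2 + 144*v^2 + 1).
Assemble K = (LN − M²)/(EG − F²) = 168/(38416*u^4 + 56448*u^2*v^2 + 392*u^2 + 20736*v^4 + 288*v^2 + 1). At (u, v) = (3, -3/2): K = 168/4363921.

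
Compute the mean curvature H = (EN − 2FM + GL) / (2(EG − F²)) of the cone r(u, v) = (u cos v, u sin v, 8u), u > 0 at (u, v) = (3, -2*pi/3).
H = 4*sqrt(65)/195

With E = 65, F = 0, G = u^2, L = 0, M = 0, N = 8*sqrt(65)*u^2/(65*Abs(u)), assemble
  H = (EN − 2FM + GL) / (2(EG − F²)) = 4*sqrt(65)/(65*Abs(u)).
At (u, v) = (3, -2*pi/3): H = 4*sqrt(65)/195.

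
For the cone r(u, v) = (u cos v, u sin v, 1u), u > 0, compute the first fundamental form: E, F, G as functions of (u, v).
E = 2;  F = 0;  G = u^2

Compute partials: r_u = (cos(v), sin(v), 1), r_v = (-u*sin(v), u*cos(v), 0). Then
  E = r_u · r_u = 2,
  F = r_u · r_v = 0,
  G = r_v · r_v = u^2.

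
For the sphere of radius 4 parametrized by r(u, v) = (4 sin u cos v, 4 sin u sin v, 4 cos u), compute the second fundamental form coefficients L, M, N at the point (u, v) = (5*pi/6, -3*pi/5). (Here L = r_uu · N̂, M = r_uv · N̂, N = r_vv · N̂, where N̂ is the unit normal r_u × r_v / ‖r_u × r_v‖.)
L = -4;  M = 0;  N = -1

Compute the unit normal N̂(u, v) = (sin(u)^2*cos(v)/Abs(sin(u)), sin(u)^2*sin(v)/Abs(sin(u)), sin(2*u)/(2*Abs(sin(u)))), and the second partials r_uu, r_uv, r_vv. Take dot products:
  L(u, v) = r_uu · N̂ = -4*sin(u)/Abs(sin(u)),
  M(u, v) = r_uv · N̂ = 0,
  N(u, v) = r_vv · N̂ = -4*sin(u)^3/Abs(sin(u)).
Evaluating at (u, v) = (5*pi/6, -3*pi/5):
  L = -4, M = 0, N = -1.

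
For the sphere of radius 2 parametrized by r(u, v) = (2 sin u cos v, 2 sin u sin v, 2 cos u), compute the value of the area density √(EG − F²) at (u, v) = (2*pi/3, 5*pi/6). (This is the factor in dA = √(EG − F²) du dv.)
√(EG − F²)|_{(2*pi/3, 5*pi/6)} = 2*sqrt(3)

E = 4, F = 0, G = 4*sin(u)^2, so EG − F² = 16*sin(u)^2. Taking the positive square root: √(EG − F²) = 4*Abs(sin(u)). At (u, v) = (2*pi/3, 5*pi/6): 2*sqrt(3).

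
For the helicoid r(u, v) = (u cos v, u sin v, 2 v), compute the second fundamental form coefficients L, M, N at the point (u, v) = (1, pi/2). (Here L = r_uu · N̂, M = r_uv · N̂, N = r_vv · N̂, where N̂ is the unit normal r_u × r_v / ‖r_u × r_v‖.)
L = 0;  M = -2*sqrt(5)/5;  N = 0

Compute the unit normal N̂(u, v) = (2*sin(v)/sqrt(u^2 + 4), -2*cos(v)/sqrt(u^2 + 4), u/sqrt(u^2 + 4)), and the second partials r_uu, r_uv, r_vv. Take dot products:
  L(u, v) = r_uu · N̂ = 0,
  M(u, v) = r_uv · N̂ = -2/sqrt(u^2 + 4),
  N(u, v) = r_vv · N̂ = 0.
Evaluating at (u, v) = (1, pi/2):
  L = 0, M = -2*sqrt(5)/5, N = 0.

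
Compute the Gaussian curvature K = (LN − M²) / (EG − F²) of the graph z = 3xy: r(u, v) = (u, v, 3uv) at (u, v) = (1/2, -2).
K = -144/24649

Coefficients of the first fundamental form: E = 9*v^2 + 1, F = 9*u*v, G = 9*u^2 + 1.
Coefficients of the second fundamental form: L = 0, M = 3/sqrt(9*u^2 + 9*v^2 + 1), N = 0.
Assemble K = (LN − M²)/(EG − F²) = -9/(81*u^4 + 162*u^2*v^2 + 18*u^2 + 81*v^4 + 18*v^2 + 1). At (u, v) = (1/2, -2): K = -144/24649.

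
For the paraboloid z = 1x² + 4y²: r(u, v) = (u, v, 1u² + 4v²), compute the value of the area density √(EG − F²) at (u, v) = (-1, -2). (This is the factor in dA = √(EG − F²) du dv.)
√(EG − F²)|_{(-1, -2)} = 3*sqrt(29)

E = 4*u^2 + 1, F = 16*u*v, G = 64*v^2 + 1, so EG − F² = 4*u^2 + 64*v^2 + 1. Taking the positive square root: √(EG − F²) = sqrt(4*u^2 + 64*v^2 + 1). At (u, v) = (-1, -2): 3*sqrt(29).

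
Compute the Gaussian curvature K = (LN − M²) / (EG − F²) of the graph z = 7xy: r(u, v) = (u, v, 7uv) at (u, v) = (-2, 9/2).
K = -784/22629049

Coefficients of the first fundamental form: E = 49*v^2 + 1, F = 49*u*v, G = 49*u^2 + 1.
Coefficients of the second fundamental form: L = 0, M = 7/sqrt(49*u^2 + 49*v^2 + 1), N = 0.
Assemble K = (LN − M²)/(EG − F²) = -49/(2401*u^4 + 4802*u^2*v^2 + 98*u^2 + 2401*v^4 + 98*v^2 + 1). At (u, v) = (-2, 9/2): K = -784/22629049.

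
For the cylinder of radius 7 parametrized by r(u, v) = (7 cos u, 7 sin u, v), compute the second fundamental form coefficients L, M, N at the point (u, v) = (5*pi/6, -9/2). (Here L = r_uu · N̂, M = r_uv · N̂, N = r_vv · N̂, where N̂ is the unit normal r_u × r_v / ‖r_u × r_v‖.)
L = -7;  M = 0;  N = 0

Compute the unit normal N̂(u, v) = (cos(u), sin(u), 0), and the second partials r_uu, r_uv, r_vv. Take dot products:
  L(u, v) = r_uu · N̂ = -7,
  M(u, v) = r_uv · N̂ = 0,
  N(u, v) = r_vv · N̂ = 0.
Evaluating at (u, v) = (5*pi/6, -9/2):
  L = -7, M = 0, N = 0.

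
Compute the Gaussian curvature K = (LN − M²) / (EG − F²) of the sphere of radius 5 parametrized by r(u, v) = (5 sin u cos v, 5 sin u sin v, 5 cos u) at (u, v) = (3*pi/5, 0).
K = 1/25

Coefficients of the first fundamental form: E = 25, F = 0, G = 25*sin(u)^2.
Coefficients of the second fundamental form: L = -5*sin(u)/Abs(sin(u)), M = 0, N = -5*sin(u)^3/Abs(sin(u)).
Assemble K = (LN − M²)/(EG − F²) = 1/25. At (u, v) = (3*pi/5, 0): K = 1/25.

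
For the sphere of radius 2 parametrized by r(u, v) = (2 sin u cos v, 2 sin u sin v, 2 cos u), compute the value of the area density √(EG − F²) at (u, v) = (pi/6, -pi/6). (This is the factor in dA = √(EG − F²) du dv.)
√(EG − F²)|_{(pi/6, -pi/6)} = 2

E = 4, F = 0, G = 4*sin(u)^2, so EG − F² = 16*sin(u)^2. Taking the positive square root: √(EG − F²) = 4*Abs(sin(u)). At (u, v) = (pi/6, -pi/6): 2.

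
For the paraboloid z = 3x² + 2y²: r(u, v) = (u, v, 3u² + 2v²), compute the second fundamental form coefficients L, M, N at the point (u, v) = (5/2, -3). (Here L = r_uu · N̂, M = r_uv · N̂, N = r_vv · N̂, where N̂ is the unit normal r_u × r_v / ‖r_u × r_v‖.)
L = 3*sqrt(370)/185;  M = 0;  N = 2*sqrt(370)/185

Compute the unit normal N̂(u, v) = (-6*u/sqrt(36*u^2 + 16*v^2 + 1), -4*v/sqrt(36*u^2 + 16*v^2 + 1), 1/sqrt(36*u^2 + 16*v^2 + 1)), and the second partials r_uu, r_uv, r_vv. Take dot products:
  L(u, v) = r_uu · N̂ = 6/sqrt(36*u^2 + 16*v^2 + 1),
  M(u, v) = r_uv · N̂ = 0,
  N(u, v) = r_vv · N̂ = 4/sqrt(36*u^2 + 16*v^2 + 1).
Evaluating at (u, v) = (5/2, -3):
  L = 3*sqrt(370)/185, M = 0, N = 2*sqrt(370)/185.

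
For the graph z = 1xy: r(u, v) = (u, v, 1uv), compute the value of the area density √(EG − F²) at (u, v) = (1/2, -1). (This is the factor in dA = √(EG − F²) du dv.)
√(EG − F²)|_{(1/2, -1)} = 3/2

E = v^2 + 1, F = u*v, G = u^2 + 1, so EG − F² = u^2 + v^2 + 1. Taking the positive square root: √(EG − F²) = sqrt(u^2 + v^2 + 1). At (u, v) = (1/2, -1): 3/2.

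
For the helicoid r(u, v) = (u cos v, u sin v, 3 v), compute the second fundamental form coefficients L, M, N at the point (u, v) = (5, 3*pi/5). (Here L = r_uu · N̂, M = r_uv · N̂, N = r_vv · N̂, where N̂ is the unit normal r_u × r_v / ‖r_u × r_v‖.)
L = 0;  M = -3*sqrt(34)/34;  N = 0

Compute the unit normal N̂(u, v) = (3*sin(v)/sqrt(u^2 + 9), -3*cos(v)/sqrt(u^2 + 9), u/sqrt(u^2 + 9)), and the second partials r_uu, r_uv, r_vv. Take dot products:
  L(u, v) = r_uu · N̂ = 0,
  M(u, v) = r_uv · N̂ = -3/sqrt(u^2 + 9),
  N(u, v) = r_vv · N̂ = 0.
Evaluating at (u, v) = (5, 3*pi/5):
  L = 0, M = -3*sqrt(34)/34, N = 0.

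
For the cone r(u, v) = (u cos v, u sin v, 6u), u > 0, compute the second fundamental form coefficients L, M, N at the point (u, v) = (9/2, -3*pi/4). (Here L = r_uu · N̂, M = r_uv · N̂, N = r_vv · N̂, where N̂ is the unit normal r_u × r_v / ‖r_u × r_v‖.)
L = 0;  M = 0;  N = 27*sqrt(37)/37

Compute the unit normal N̂(u, v) = (-6*sqrt(37)*u*cos(v)/(37*Abs(u)), -6*sqrt(37)*u*sin(v)/(37*Abs(u)), sqrt(37)*u/(37*Abs(u))), and the second partials r_uu, r_uv, r_vv. Take dot products:
  L(u, v) = r_uu · N̂ = 0,
  M(u, v) = r_uv · N̂ = 0,
  N(u, v) = r_vv · N̂ = 6*sqrt(37)*u^2/(37*Abs(u)).
Evaluating at (u, v) = (9/2, -3*pi/4):
  L = 0, M = 0, N = 27*sqrt(37)/37.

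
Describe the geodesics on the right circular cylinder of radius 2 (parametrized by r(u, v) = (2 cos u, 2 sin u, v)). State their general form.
The cylinder is flat (K = 0) and locally isometric to the plane via the development (u, v) ↦ (2 u, v). Geodesics are the pre-images of straight lines: circles (v constant), vertical lines (u constant), and helices (v = c · u + d) for constants c, d.

A right cylinder has E = 2², F = 0, G = 1, so EG − F² = 2², and L = −2, M = N = 0, giving K = (LN − M²)/(EG − F²) = 0 everywhere. A flat surface is locally isometric to the Euclidean plane via the map (u, v) ↦ (2 u, v). Straight lines in the (x̃, ỹ) plane pull back to: (a) horizontal circles (v = const), (b) vertical generators (u = const), and (c) helices (2 u tan θ = v, i.e. v = c · u + d).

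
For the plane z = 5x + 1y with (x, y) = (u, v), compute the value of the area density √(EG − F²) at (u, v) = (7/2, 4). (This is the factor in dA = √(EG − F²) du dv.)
√(EG − F²)|_{(7/2, 4)} = 3*sqrt(3)

E = 26, F = 5, G = 2, so EG − F² = 27. Taking the positive square root: √(EG − F²) = 3*sqrt(3). At (u, v) = (7/2, 4): 3*sqrt(3).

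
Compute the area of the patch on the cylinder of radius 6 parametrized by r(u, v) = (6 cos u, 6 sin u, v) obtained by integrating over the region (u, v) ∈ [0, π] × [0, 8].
Area = 48*pi

Area = ∫∫ √(EG − F²) du dv with √(EG − F²) = 6. Integrating over [0, π] × [0, 8] gives 48*pi.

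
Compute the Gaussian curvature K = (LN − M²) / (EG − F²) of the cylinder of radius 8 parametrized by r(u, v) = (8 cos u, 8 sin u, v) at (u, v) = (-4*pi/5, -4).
K = 0

Coefficients of the first fundamental form: E = 64, F = 0, G = 1.
Coefficients of the second fundamental form: L = -8, M = 0, N = 0.
Assemble K = (LN − M²)/(EG − F²) = 0. At (u, v) = (-4*pi/5, -4): K = 0.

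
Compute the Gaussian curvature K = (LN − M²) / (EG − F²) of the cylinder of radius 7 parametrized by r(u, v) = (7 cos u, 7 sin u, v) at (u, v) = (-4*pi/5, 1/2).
K = 0

Coefficients of the first fundamental form: E = 49, F = 0, G = 1.
Coefficients of the second fundamental form: L = -7, M = 0, N = 0.
Assemble K = (LN − M²)/(EG − F²) = 0. At (u, v) = (-4*pi/5, 1/2): K = 0.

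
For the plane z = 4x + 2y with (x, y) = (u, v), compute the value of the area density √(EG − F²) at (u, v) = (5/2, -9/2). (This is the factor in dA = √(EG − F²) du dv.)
√(EG − F²)|_{(5/2, -9/2)} = sqrt(21)

E = 17, F = 8, G = 5, so EG − F² = 21. Taking the positive square root: √(EG − F²) = sqrt(21). At (u, v) = (5/2, -9/2): sqrt(21).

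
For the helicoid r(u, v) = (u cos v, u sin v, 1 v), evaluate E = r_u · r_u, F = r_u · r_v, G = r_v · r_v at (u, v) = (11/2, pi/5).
E = 1;  F = 0;  G = 125/4

Partials: r_u = (cos(v), sin(v), 0), r_v = (-u*sin(v), u*cos(v), 1). As functions of (u, v):
  E = r_u · r_u = 1,
  F = r_u · r_v = 0,
  G = r_v · r_v = u^2 + 1.
Evaluating at (u, v) = (11/2, pi/5): E = 1, F = 0, G = 125/4.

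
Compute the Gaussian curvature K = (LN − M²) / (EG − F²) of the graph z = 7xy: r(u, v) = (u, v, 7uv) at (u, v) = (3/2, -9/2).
K = -196/4870849

Coefficients of the first fundamental form: E = 49*v^2 + 1, F = 49*u*v, G = 49*u^2 + 1.
Coefficients of the second fundamental form: L = 0, M = 7/sqrt(49*u^2 + 49*v^2 + 1), N = 0.
Assemble K = (LN − M²)/(EG − F²) = -49/(2401*u^4 + 4802*u^2*v^2 + 98*u^2 + 2401*v^4 + 98*v^2 + 1). At (u, v) = (3/2, -9/2): K = -196/4870849.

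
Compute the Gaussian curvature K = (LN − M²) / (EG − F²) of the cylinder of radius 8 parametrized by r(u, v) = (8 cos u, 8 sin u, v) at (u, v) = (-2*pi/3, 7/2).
K = 0

Coefficients of the first fundamental form: E = 64, F = 0, G = 1.
Coefficients of the second fundamental form: L = -8, M = 0, N = 0.
Assemble K = (LN − M²)/(EG − F²) = 0. At (u, v) = (-2*pi/3, 7/2): K = 0.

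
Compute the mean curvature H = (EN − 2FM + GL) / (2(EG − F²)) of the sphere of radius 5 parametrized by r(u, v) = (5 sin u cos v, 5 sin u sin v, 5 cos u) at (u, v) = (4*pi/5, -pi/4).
H = -1/5

With E = 25, F = 0, G = 25*sin(u)^2, L = -5*sin(u)/Abs(sin(u)), M = 0, N = -5*sin(u)^3/Abs(sin(u)), assemble
  H = (EN − 2FM + GL) / (2(EG − F²)) = -sin(u)/(5*Abs(sin(u))).
At (u, v) = (4*pi/5, -pi/4): H = -1/5.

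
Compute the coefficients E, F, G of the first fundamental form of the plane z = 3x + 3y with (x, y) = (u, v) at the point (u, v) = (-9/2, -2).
E = 10;  F = 9;  G = 10

Partials: r_u = (1, 0, 3), r_v = (0, 1, 3). As functions of (u, v):
  E = r_u · r_u = 10,
  F = r_u · r_v = 9,
  G = r_v · r_v = 10.
Evaluating at (u, v) = (-9/2, -2): E = 10, F = 9, G = 10.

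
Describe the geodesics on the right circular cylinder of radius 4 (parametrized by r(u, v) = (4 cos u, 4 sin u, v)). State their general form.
The cylinder is flat (K = 0) and locally isometric to the plane via the development (u, v) ↦ (4 u, v). Geodesics are the pre-images of straight lines: circles (v constant), vertical lines (u constant), and helices (v = c · u + d) for constants c, d.

A right cylinder has E = 4², F = 0, G = 1, so EG − F² = 4², and L = −4, M = N = 0, giving K = (LN − M²)/(EG − F²) = 0 everywhere. A flat surface is locally isometric to the Euclidean plane via the map (u, v) ↦ (4 u, v). Straight lines in the (x̃, ỹ) plane pull back to: (a) horizontal circles (v = const), (b) vertical generators (u = const), and (c) helices (4 u tan θ = v, i.e. v = c · u + d).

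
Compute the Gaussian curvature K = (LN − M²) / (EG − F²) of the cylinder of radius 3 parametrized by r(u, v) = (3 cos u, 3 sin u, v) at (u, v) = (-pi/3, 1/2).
K = 0

Coefficients of the first fundamental form: E = 9, F = 0, G = 1.
Coefficients of the second fundamental form: L = -3, M = 0, N = 0.
Assemble K = (LN − M²)/(EG − F²) = 0. At (u, v) = (-pi/3, 1/2): K = 0.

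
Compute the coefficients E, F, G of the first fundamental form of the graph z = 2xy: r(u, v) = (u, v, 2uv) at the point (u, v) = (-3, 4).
E = 65;  F = -48;  G = 37

Partials: r_u = (1, 0, 2*v), r_v = (0, 1, 2*u). As functions of (u, v):
  E = r_u · r_u = 4*v^2 + 1,
  F = r_u · r_v = 4*u*v,
  G = r_v · r_v = 4*u^2 + 1.
Evaluating at (u, v) = (-3, 4): E = 65, F = -48, G = 37.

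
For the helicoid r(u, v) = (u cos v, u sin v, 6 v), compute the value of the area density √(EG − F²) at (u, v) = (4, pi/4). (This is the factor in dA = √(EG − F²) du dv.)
√(EG − F²)|_{(4, pi/4)} = 2*sqrt(13)

E = 1, F = 0, G = u^2 + 36, so EG − F² = u^2 + 36. Taking the positive square root: √(EG − F²) = sqrt(u^2 + 36). At (u, v) = (4, pi/4): 2*sqrt(13).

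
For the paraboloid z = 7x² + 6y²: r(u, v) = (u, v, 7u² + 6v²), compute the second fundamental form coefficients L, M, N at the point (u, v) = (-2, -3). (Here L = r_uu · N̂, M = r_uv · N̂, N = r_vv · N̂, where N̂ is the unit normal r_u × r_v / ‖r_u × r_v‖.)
L = 14*sqrt(2081)/2081;  M = 0;  N = 12*sqrt(2081)/2081

Compute the unit normal N̂(u, v) = (-14*u/sqrt(196*u^2 + 144*v^2 + 1), -12*v/sqrt(196*u^2 + 144*v^2 + 1), 1/sqrt(196*u^2 + 144*v^2 + 1)), and the second partials r_uu, r_uv, r_vv. Take dot products:
  L(u, v) = r_uu · N̂ = 14/sqrt(196*u^2 + 144*v^2 + 1),
  M(u, v) = r_uv · N̂ = 0,
  N(u, v) = r_vv · N̂ = 12/sqrt(196*u^2 + 144*v^2 + 1).
Evaluating at (u, v) = (-2, -3):
  L = 14*sqrt(2081)/2081, M = 0, N = 12*sqrt(2081)/2081.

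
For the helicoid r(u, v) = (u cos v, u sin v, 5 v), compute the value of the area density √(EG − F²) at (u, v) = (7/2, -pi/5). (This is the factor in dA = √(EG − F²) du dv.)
√(EG − F²)|_{(7/2, -pi/5)} = sqrt(149)/2

E = 1, F = 0, G = u^2 + 25, so EG − F² = u^2 + 25. Taking the positive square root: √(EG − F²) = sqrt(u^2 + 25). At (u, v) = (7/2, -pi/5): sqrt(149)/2.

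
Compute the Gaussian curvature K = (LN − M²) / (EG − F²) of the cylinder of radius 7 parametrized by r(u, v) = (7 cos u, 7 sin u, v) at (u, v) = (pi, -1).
K = 0

Coefficients of the first fundamental form: E = 49, F = 0, G = 1.
Coefficients of the second fundamental form: L = -7, M = 0, N = 0.
Assemble K = (LN − M²)/(EG − F²) = 0. At (u, v) = (pi, -1): K = 0.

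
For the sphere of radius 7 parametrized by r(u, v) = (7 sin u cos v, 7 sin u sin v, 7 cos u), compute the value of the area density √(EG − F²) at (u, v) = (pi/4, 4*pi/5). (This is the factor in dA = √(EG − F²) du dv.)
√(EG − F²)|_{(pi/4, 4*pi/5)} = 49*sqrt(2)/2

E = 49, F = 0, G = 49*sin(u)^2, so EG − F² = 2401*sin(u)^2. Taking the positive square root: √(EG − F²) = 49*Abs(sin(u)). At (u, v) = (pi/4, 4*pi/5): 49*sqrt(2)/2.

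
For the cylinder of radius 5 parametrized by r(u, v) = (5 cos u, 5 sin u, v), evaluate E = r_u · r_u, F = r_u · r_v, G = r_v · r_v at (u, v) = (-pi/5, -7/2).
E = 25;  F = 0;  G = 1

Partials: r_u = (-5*sin(u), 5*cos(u), 0), r_v = (0, 0, 1). As functions of (u, v):
  E = r_u · r_u = 25,
  F = r_u · r_v = 0,
  G = r_v · r_v = 1.
Evaluating at (u, v) = (-pi/5, -7/2): E = 25, F = 0, G = 1.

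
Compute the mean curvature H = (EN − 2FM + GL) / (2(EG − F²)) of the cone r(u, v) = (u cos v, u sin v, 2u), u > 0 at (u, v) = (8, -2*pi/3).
H = sqrt(5)/40

With E = 5, F = 0, G = u^2, L = 0, M = 0, N = 2*sqrt(5)*u^2/(5*Abs(u)), assemble
  H = (EN − 2FM + GL) / (2(EG − F²)) = sqrt(5)/(5*Abs(u)).
At (u, v) = (8, -2*pi/3): H = sqrt(5)/40.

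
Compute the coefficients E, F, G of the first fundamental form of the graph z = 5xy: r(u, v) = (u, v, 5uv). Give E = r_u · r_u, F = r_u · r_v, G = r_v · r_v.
E = 25*v^2 + 1;  F = 25*u*v;  G = 25*u^2 + 1

Compute partials: r_u = (1, 0, 5*v), r_v = (0, 1, 5*u). Then
  E = r_u · r_u = 25*v^2 + 1,
  F = r_u · r_v = 25*u*v,
  G = r_v · r_v = 25*u^2 + 1.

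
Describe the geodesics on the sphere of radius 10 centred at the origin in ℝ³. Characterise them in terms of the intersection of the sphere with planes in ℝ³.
Geodesics on the sphere of radius 10 are great circles — circles of radius 10 obtained as the intersection of the sphere with planes through the origin (the centre of the sphere).

A curve α(t) of nonzero constant speed on the sphere of radius 10 is a geodesic iff its acceleration α̈ is everywhere normal to the surface, i.e. parallel to the radial vector α(t). Then d/dt(α × α̇) = α̇ × α̇ + α × α̈ = 0, so α × α̇ is a constant vector n ≠ 0 and α(t) · n = 0 for all t: α lies in the plane through the origin with normal n. The intersection of that plane with the sphere is a circle of radius 10 (a great circle). Conversely, a great circle traversed at constant speed has centripetal acceleration pointing at the origin, hence normal to the sphere, so every great circle is a geodesic.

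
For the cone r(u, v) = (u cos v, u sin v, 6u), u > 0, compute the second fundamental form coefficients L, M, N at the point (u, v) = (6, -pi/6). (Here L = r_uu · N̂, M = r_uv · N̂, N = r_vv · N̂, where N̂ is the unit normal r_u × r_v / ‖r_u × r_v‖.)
L = 0;  M = 0;  N = 36*sqrt(37)/37

Compute the unit normal N̂(u, v) = (-6*sqrt(37)*u*cos(v)/(37*Abs(u)), -6*sqrt(37)*u*sin(v)/(37*Abs(u)), sqrt(37)*u/(37*Abs(u))), and the second partials r_uu, r_uv, r_vv. Take dot products:
  L(u, v) = r_uu · N̂ = 0,
  M(u, v) = r_uv · N̂ = 0,
  N(u, v) = r_vv · N̂ = 6*sqrt(37)*u^2/(37*Abs(u)).
Evaluating at (u, v) = (6, -pi/6):
  L = 0, M = 0, N = 36*sqrt(37)/37.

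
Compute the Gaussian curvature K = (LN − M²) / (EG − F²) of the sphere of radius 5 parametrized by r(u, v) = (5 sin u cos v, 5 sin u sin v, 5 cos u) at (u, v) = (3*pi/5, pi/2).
K = 1/25

Coefficients of the first fundamental form: E = 25, F = 0, G = 25*sin(u)^2.
Coefficients of the second fundamental form: L = -5*sin(u)/Abs(sin(u)), M = 0, N = -5*sin(u)^3/Abs(sin(u)).
Assemble K = (LN − M²)/(EG − F²) = 1/25. At (u, v) = (3*pi/5, pi/2): K = 1/25.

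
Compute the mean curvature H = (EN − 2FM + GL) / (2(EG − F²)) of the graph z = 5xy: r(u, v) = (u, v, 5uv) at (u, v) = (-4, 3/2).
H = 6000*sqrt(1829)/3345241

With E = 25*v^2 + 1, F = 25*u*v, G = 25*u^2 + 1, L = 0, M = 5/sqrt(25*u^2 + 25*v^2 + 1), N = 0, assemble
  H = (EN − 2FM + GL) / (2(EG − F²)) = -125*u*v/(25*u^2 + 25*v^2 + 1)^(3/2).
At (u, v) = (-4, 3/2): H = 6000*sqrt(1829)/3345241.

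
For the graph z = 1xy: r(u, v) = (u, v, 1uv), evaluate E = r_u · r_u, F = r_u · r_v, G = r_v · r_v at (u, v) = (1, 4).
E = 17;  F = 4;  G = 2

Partials: r_u = (1, 0, v), r_v = (0, 1, u). As functions of (u, v):
  E = r_u · r_u = v^2 + 1,
  F = r_u · r_v = u*v,
  G = r_v · r_v = u^2 + 1.
Evaluating at (u, v) = (1, 4): E = 17, F = 4, G = 2.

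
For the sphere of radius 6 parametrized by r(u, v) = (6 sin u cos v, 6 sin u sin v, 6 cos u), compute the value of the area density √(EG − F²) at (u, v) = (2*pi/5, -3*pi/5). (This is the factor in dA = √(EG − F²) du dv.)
√(EG − F²)|_{(2*pi/5, -3*pi/5)} = 9*sqrt(2*sqrt(5) + 10)

E = 36, F = 0, G = 36*sin(u)^2, so EG − F² = 1296*sin(u)^2. Taking the positive square root: √(EG − F²) = 36*Abs(sin(u)). At (u, v) = (2*pi/5, -3*pi/5): 9*sqrt(2*sqrt(5) + 10).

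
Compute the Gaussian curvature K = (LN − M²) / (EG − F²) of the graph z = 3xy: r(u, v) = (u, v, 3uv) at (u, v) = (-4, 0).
K = -9/21025

Coefficients of the first fundamental form: E = 9*v^2 + 1, F = 9*u*v, G = 9*u^2 + 1.
Coefficients of the second fundamental form: L = 0, M = 3/sqrt(9*u^2 + 9*v^2 + 1), N = 0.
Assemble K = (LN − M²)/(EG − F²) = -9/(81*u^4 + 162*u^2*v^2 + 18*u^2 + 81*v^4 + 18*v^2 + 1). At (u, v) = (-4, 0): K = -9/21025.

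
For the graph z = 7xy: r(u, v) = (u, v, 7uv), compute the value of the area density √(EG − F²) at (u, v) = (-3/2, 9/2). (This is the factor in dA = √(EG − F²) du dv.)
√(EG − F²)|_{(-3/2, 9/2)} = sqrt(4414)/2

E = 49*v^2 + 1, F = 49*u*v, G = 49*u^2 + 1, so EG − F² = 49*u^2 + 49*v^2 + 1. Taking the positive square root: √(EG − F²) = sqrt(49*u^2 + 49*v^2 + 1). At (u, v) = (-3/2, 9/2): sqrt(4414)/2.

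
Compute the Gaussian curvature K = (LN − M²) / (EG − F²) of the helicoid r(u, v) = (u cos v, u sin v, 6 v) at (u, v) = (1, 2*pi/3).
K = -36/1369

Coefficients of the first fundamental form: E = 1, F = 0, G = u^2 + 36.
Coefficients of the second fundamental form: L = 0, M = -6/sqrt(u^2 + 36), N = 0.
Assemble K = (LN − M²)/(EG − F²) = -36/(u^2 + 36)^2. At (u, v) = (1, 2*pi/3): K = -36/1369.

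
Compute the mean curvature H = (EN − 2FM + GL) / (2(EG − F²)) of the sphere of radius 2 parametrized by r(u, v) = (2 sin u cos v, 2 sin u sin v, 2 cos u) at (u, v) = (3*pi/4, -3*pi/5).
H = -1/2

With E = 4, F = 0, G = 4*sin(u)^2, L = -2*sin(u)/Abs(sin(u)), M = 0, N = -2*sin(u)^3/Abs(sin(u)), assemble
  H = (EN − 2FM + GL) / (2(EG − F²)) = -sin(u)/(2*Abs(sin(u))).
At (u, v) = (3*pi/4, -3*pi/5): H = -1/2.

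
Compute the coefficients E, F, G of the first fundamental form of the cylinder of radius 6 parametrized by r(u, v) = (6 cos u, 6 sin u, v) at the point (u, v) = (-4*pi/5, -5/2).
E = 36;  F = 0;  G = 1

Partials: r_u = (-6*sin(u), 6*cos(u), 0), r_v = (0, 0, 1). As functions of (u, v):
  E = r_u · r_u = 36,
  F = r_u · r_v = 0,
  G = r_v · r_v = 1.
Evaluating at (u, v) = (-4*pi/5, -5/2): E = 36, F = 0, G = 1.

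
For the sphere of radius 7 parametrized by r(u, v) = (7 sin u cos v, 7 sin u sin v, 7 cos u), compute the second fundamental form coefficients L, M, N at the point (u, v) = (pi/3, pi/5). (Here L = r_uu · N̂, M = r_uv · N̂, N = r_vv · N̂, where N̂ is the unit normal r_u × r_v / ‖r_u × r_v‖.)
L = -7;  M = 0;  N = -21/4

Compute the unit normal N̂(u, v) = (sin(u)^2*cos(v)/Abs(sin(u)), sin(u)^2*sin(v)/Abs(sin(u)), sin(2*u)/(2*Abs(sin(u)))), and the second partials r_uu, r_uv, r_vv. Take dot products:
  L(u, v) = r_uu · N̂ = -7*sin(u)/Abs(sin(u)),
  M(u, v) = r_uv · N̂ = 0,
  N(u, v) = r_vv · N̂ = -7*sin(u)^3/Abs(sin(u)).
Evaluating at (u, v) = (pi/3, pi/5):
  L = -7, M = 0, N = -21/4.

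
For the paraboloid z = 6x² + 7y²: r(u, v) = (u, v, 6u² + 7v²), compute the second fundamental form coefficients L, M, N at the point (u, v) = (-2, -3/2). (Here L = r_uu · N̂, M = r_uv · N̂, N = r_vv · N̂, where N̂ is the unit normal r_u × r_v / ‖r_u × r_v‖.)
L = 6*sqrt(1018)/509;  M = 0;  N = 7*sqrt(1018)/509

Compute the unit normal N̂(u, v) = (-12*u/sqrt(144*u^2 + 196*v^2 + 1), -14*v/sqrt(144*u^2 + 196*v^2 + 1), 1/sqrt(144*u^2 + 196*v^2 + 1)), and the second partials r_uu, r_uv, r_vv. Take dot products:
  L(u, v) = r_uu · N̂ = 12/sqrt(144*u^2 + 196*v^2 + 1),
  M(u, v) = r_uv · N̂ = 0,
  N(u, v) = r_vv · N̂ = 14/sqrt(144*u^2 + 196*v^2 + 1).
Evaluating at (u, v) = (-2, -3/2):
  L = 6*sqrt(1018)/509, M = 0, N = 7*sqrt(1018)/509.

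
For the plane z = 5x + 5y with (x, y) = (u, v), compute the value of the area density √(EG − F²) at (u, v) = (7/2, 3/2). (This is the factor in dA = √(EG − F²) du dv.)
√(EG − F²)|_{(7/2, 3/2)} = sqrt(51)

E = 26, F = 25, G = 26, so EG − F² = 51. Taking the positive square root: √(EG − F²) = sqrt(51). At (u, v) = (7/2, 3/2): sqrt(51).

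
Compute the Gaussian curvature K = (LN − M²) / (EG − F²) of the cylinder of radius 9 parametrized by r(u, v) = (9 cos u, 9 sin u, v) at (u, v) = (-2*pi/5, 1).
K = 0

Coefficients of the first fundamental form: E = 81, F = 0, G = 1.
Coefficients of the second fundamental form: L = -9, M = 0, N = 0.
Assemble K = (LN − M²)/(EG − F²) = 0. At (u, v) = (-2*pi/5, 1): K = 0.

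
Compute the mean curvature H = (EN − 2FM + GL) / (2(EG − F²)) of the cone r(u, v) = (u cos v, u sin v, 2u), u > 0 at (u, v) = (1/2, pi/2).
H = 2*sqrt(5)/5

With E = 5, F = 0, G = u^2, L = 0, M = 0, N = 2*sqrt(5)*u^2/(5*Abs(u)), assemble
  H = (EN − 2FM + GL) / (2(EG − F²)) = sqrt(5)/(5*Abs(u)).
At (u, v) = (1/2, pi/2): H = 2*sqrt(5)/5.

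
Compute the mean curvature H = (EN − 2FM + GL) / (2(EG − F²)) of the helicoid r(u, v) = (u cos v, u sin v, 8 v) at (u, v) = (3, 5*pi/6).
H = 0

With E = 1, F = 0, G = u^2 + 64, L = 0, M = -8/sqrt(u^2 + 64), N = 0, assemble
  H = (EN − 2FM + GL) / (2(EG − F²)) = 0.
At (u, v) = (3, 5*pi/6): H = 0.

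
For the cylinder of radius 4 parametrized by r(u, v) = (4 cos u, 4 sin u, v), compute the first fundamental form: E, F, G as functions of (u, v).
E = 16;  F = 0;  G = 1

Compute partials: r_u = (-4*sin(u), 4*cos(u), 0), r_v = (0, 0, 1). Then
  E = r_u · r_u = 16,
  F = r_u · r_v = 0,
  G = r_v · r_v = 1.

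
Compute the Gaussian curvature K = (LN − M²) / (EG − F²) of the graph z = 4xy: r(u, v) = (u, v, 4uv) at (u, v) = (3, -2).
K = -16/43681

Coefficients of the first fundamental form: E = 16*v^2 + 1, F = 16*u*v, G = 16*u^2 + 1.
Coefficients of the second fundamental form: L = 0, M = 4/sqrt(16*u^2 + 16*v^2 + 1), N = 0.
Assemble K = (LN − M²)/(EG − F²) = -16/(256*u^4 + 512*u^2*v^2 + 32*u^2 + 256*v^4 + 32*v^2 + 1). At (u, v) = (3, -2): K = -16/43681.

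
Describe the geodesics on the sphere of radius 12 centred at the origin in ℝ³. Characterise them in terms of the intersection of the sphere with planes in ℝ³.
Geodesics on the sphere of radius 12 are great circles — circles of radius 12 obtained as the intersection of the sphere with planes through the origin (the centre of the sphere).

A curve α(t) of nonzero constant speed on the sphere of radius 12 is a geodesic iff its acceleration α̈ is everywhere normal to the surface, i.e. parallel to the radial vector α(t). Then d/dt(α × α̇) = α̇ × α̇ + α × α̈ = 0, so α × α̇ is a constant vector n ≠ 0 and α(t) · n = 0 for all t: α lies in the plane through the origin with normal n. The intersection of that plane with the sphere is a circle of radius 12 (a great circle). Conversely, a great circle traversed at constant speed has centripetal acceleration pointing at the origin, hence normal to the sphere, so every great circle is a geodesic.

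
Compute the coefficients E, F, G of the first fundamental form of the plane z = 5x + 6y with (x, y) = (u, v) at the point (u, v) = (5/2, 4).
E = 26;  F = 30;  G = 37

Partials: r_u = (1, 0, 5), r_v = (0, 1, 6). As functions of (u, v):
  E = r_u · r_u = 26,
  F = r_u · r_v = 30,
  G = r_v · r_v = 37.
Evaluating at (u, v) = (5/2, 4): E = 26, F = 30, G = 37.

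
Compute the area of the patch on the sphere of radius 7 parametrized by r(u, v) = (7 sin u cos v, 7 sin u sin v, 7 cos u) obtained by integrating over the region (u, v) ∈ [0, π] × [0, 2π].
Area = 196*pi

Area = ∫∫ √(EG − F²) du dv with √(EG − F²) = 49*Abs(sin(u)). Integrating over [0, π] × [0, 2π] gives 196*pi.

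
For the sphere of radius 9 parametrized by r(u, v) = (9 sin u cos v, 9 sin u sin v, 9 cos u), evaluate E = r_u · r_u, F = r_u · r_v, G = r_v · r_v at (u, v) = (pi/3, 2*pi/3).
E = 81;  F = 0;  G = 243/4

Partials: r_u = (9*cos(u)*cos(v), 9*sin(v)*cos(u), -9*sin(u)), r_v = (-9*sin(u)*sin(v), 9*sin(u)*cos(v), 0). As functions of (u, v):
  E = r_u · r_u = 81,
  F = r_u · r_v = 0,
  G = r_v · r_v = 81*sin(u)^2.
Evaluating at (u, v) = (pi/3, 2*pi/3): E = 81, F = 0, G = 243/4.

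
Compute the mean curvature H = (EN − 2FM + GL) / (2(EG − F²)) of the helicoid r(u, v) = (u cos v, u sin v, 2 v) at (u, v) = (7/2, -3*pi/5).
H = 0

With E = 1, F = 0, G = u^2 + 4, L = 0, M = -2/sqrt(u^2 + 4), N = 0, assemble
  H = (EN − 2FM + GL) / (2(EG − F²)) = 0.
At (u, v) = (7/2, -3*pi/5): H = 0.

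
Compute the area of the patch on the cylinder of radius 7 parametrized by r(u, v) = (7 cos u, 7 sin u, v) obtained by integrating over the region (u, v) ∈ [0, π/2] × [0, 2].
Area = 7*pi

Area = ∫∫ √(EG − F²) du dv with √(EG − F²) = 7. Integrating over [0, π/2] × [0, 2] gives 7*pi.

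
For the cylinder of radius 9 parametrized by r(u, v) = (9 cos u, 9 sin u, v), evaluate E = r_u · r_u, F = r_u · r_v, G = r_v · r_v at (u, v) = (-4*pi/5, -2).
E = 81;  F = 0;  G = 1

Partials: r_u = (-9*sin(u), 9*cos(u), 0), r_v = (0, 0, 1). As functions of (u, v):
  E = r_u · r_u = 81,
  F = r_u · r_v = 0,
  G = r_v · r_v = 1.
Evaluating at (u, v) = (-4*pi/5, -2): E = 81, F = 0, G = 1.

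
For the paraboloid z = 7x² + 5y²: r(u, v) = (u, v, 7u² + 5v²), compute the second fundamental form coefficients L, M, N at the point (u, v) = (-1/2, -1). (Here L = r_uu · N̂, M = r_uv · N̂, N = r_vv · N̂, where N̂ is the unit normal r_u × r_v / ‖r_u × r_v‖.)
L = 7*sqrt(6)/15;  M = 0;  N = sqrt(6)/3

Compute the unit normal N̂(u, v) = (-14*u/sqrt(196*u^2 + 100*v^2 + 1), -10*v/sqrt(196*u^2 + 100*v^2 + 1), 1/sqrt(196*u^2 + 100*v^2 + 1)), and the second partials r_uu, r_uv, r_vv. Take dot products:
  L(u, v) = r_uu · N̂ = 14/sqrt(196*u^2 + 100*v^2 + 1),
  M(u, v) = r_uv · N̂ = 0,
  N(u, v) = r_vv · N̂ = 10/sqrt(196*u^2 + 100*v^2 + 1).
Evaluating at (u, v) = (-1/2, -1):
  L = 7*sqrt(6)/15, M = 0, N = sqrt(6)/3.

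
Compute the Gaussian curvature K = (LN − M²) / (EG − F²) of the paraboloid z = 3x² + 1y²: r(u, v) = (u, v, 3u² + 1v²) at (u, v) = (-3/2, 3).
K = 3/3481

Coefficients of the first fundamental form: E = 36*u^2 + 1, F = 12*u*v, G = 4*v^2 + 1.
Coefficients of the second fundamental form: L = 6/sqrt(36*u^2 + 4*v^2 + 1), M = 0, N = 2/sqrt(36*u^2 + 4*v^2 + 1).
Assemble K = (LN − M²)/(EG − F²) = 12/(1296*u^4 + 288*u^2*v^2 + 72*u^2 + 16*v^4 + 8*v^2 + 1). At (u, v) = (-3/2, 3): K = 3/3481.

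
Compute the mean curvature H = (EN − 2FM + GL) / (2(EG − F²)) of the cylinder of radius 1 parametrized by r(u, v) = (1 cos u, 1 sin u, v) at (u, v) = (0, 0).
H = -1/2

With E = 1, F = 0, G = 1, L = -1, M = 0, N = 0, assemble
  H = (EN − 2FM + GL) / (2(EG − F²)) = -1/2.
At (u, v) = (0, 0): H = -1/2.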